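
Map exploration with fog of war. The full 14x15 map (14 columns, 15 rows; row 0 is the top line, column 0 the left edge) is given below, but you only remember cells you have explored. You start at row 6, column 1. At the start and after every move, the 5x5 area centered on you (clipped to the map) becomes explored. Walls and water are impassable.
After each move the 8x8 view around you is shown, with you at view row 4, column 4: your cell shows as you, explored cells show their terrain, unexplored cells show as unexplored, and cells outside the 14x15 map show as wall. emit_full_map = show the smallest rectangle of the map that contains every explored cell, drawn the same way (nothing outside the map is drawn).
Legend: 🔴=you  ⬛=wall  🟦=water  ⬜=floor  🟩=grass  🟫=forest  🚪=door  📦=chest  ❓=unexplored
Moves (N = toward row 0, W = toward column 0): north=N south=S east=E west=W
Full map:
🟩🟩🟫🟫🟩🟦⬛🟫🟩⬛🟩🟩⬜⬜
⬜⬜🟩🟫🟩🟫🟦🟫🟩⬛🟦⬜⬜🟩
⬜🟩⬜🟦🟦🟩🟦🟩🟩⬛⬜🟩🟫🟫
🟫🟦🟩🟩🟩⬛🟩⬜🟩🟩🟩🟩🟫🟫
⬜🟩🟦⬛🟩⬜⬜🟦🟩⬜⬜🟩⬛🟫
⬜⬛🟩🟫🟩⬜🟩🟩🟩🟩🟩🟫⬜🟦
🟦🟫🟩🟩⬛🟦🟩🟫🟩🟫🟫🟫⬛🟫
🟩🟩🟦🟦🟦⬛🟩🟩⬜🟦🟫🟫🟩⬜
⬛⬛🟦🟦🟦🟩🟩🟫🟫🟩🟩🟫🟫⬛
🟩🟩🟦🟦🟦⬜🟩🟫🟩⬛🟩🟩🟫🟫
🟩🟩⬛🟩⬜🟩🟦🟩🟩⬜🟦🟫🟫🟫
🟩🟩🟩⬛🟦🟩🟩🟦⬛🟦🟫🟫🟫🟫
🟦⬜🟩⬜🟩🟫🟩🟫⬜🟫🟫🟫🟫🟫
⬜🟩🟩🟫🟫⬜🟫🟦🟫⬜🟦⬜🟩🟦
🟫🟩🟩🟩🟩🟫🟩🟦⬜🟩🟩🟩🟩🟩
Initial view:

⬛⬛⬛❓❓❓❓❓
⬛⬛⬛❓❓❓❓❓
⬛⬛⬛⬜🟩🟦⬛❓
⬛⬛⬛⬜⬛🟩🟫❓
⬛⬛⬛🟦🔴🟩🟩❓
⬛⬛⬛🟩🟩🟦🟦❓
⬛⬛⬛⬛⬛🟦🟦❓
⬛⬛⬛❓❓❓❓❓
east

⬛⬛❓❓❓❓❓❓
⬛⬛❓❓❓❓❓❓
⬛⬛⬜🟩🟦⬛🟩❓
⬛⬛⬜⬛🟩🟫🟩❓
⬛⬛🟦🟫🔴🟩⬛❓
⬛⬛🟩🟩🟦🟦🟦❓
⬛⬛⬛⬛🟦🟦🟦❓
⬛⬛❓❓❓❓❓❓

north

⬛⬛❓❓❓❓❓❓
⬛⬛❓❓❓❓❓❓
⬛⬛🟫🟦🟩🟩🟩❓
⬛⬛⬜🟩🟦⬛🟩❓
⬛⬛⬜⬛🔴🟫🟩❓
⬛⬛🟦🟫🟩🟩⬛❓
⬛⬛🟩🟩🟦🟦🟦❓
⬛⬛⬛⬛🟦🟦🟦❓

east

⬛❓❓❓❓❓❓❓
⬛❓❓❓❓❓❓❓
⬛🟫🟦🟩🟩🟩⬛❓
⬛⬜🟩🟦⬛🟩⬜❓
⬛⬜⬛🟩🔴🟩⬜❓
⬛🟦🟫🟩🟩⬛🟦❓
⬛🟩🟩🟦🟦🟦⬛❓
⬛⬛⬛🟦🟦🟦❓❓

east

❓❓❓❓❓❓❓❓
❓❓❓❓❓❓❓❓
🟫🟦🟩🟩🟩⬛🟩❓
⬜🟩🟦⬛🟩⬜⬜❓
⬜⬛🟩🟫🔴⬜🟩❓
🟦🟫🟩🟩⬛🟦🟩❓
🟩🟩🟦🟦🟦⬛🟩❓
⬛⬛🟦🟦🟦❓❓❓

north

❓❓❓❓❓❓❓❓
❓❓❓❓❓❓❓❓
❓❓⬜🟦🟦🟩🟦❓
🟫🟦🟩🟩🟩⬛🟩❓
⬜🟩🟦⬛🔴⬜⬜❓
⬜⬛🟩🟫🟩⬜🟩❓
🟦🟫🟩🟩⬛🟦🟩❓
🟩🟩🟦🟦🟦⬛🟩❓

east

❓❓❓❓❓❓❓❓
❓❓❓❓❓❓❓❓
❓⬜🟦🟦🟩🟦🟩❓
🟦🟩🟩🟩⬛🟩⬜❓
🟩🟦⬛🟩🔴⬜🟦❓
⬛🟩🟫🟩⬜🟩🟩❓
🟫🟩🟩⬛🟦🟩🟫❓
🟩🟦🟦🟦⬛🟩❓❓

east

❓❓❓❓❓❓❓❓
❓❓❓❓❓❓❓❓
⬜🟦🟦🟩🟦🟩🟩❓
🟩🟩🟩⬛🟩⬜🟩❓
🟦⬛🟩⬜🔴🟦🟩❓
🟩🟫🟩⬜🟩🟩🟩❓
🟩🟩⬛🟦🟩🟫🟩❓
🟦🟦🟦⬛🟩❓❓❓

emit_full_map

❓❓⬜🟦🟦🟩🟦🟩🟩
🟫🟦🟩🟩🟩⬛🟩⬜🟩
⬜🟩🟦⬛🟩⬜🔴🟦🟩
⬜⬛🟩🟫🟩⬜🟩🟩🟩
🟦🟫🟩🟩⬛🟦🟩🟫🟩
🟩🟩🟦🟦🟦⬛🟩❓❓
⬛⬛🟦🟦🟦❓❓❓❓

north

⬛⬛⬛⬛⬛⬛⬛⬛
❓❓❓❓❓❓❓❓
❓❓🟩🟫🟦🟫🟩❓
⬜🟦🟦🟩🟦🟩🟩❓
🟩🟩🟩⬛🔴⬜🟩❓
🟦⬛🟩⬜⬜🟦🟩❓
🟩🟫🟩⬜🟩🟩🟩❓
🟩🟩⬛🟦🟩🟫🟩❓

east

⬛⬛⬛⬛⬛⬛⬛⬛
❓❓❓❓❓❓❓❓
❓🟩🟫🟦🟫🟩⬛❓
🟦🟦🟩🟦🟩🟩⬛❓
🟩🟩⬛🟩🔴🟩🟩❓
⬛🟩⬜⬜🟦🟩⬜❓
🟫🟩⬜🟩🟩🟩🟩❓
🟩⬛🟦🟩🟫🟩❓❓

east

⬛⬛⬛⬛⬛⬛⬛⬛
❓❓❓❓❓❓❓❓
🟩🟫🟦🟫🟩⬛🟦❓
🟦🟩🟦🟩🟩⬛⬜❓
🟩⬛🟩⬜🔴🟩🟩❓
🟩⬜⬜🟦🟩⬜⬜❓
🟩⬜🟩🟩🟩🟩🟩❓
⬛🟦🟩🟫🟩❓❓❓

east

⬛⬛⬛⬛⬛⬛⬛⬛
❓❓❓❓❓❓❓❓
🟫🟦🟫🟩⬛🟦⬜❓
🟩🟦🟩🟩⬛⬜🟩❓
⬛🟩⬜🟩🔴🟩🟩❓
⬜⬜🟦🟩⬜⬜🟩❓
⬜🟩🟩🟩🟩🟩🟫❓
🟦🟩🟫🟩❓❓❓❓

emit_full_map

❓❓❓❓🟩🟫🟦🟫🟩⬛🟦⬜
❓❓⬜🟦🟦🟩🟦🟩🟩⬛⬜🟩
🟫🟦🟩🟩🟩⬛🟩⬜🟩🔴🟩🟩
⬜🟩🟦⬛🟩⬜⬜🟦🟩⬜⬜🟩
⬜⬛🟩🟫🟩⬜🟩🟩🟩🟩🟩🟫
🟦🟫🟩🟩⬛🟦🟩🟫🟩❓❓❓
🟩🟩🟦🟦🟦⬛🟩❓❓❓❓❓
⬛⬛🟦🟦🟦❓❓❓❓❓❓❓

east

⬛⬛⬛⬛⬛⬛⬛⬛
❓❓❓❓❓❓❓❓
🟦🟫🟩⬛🟦⬜⬜❓
🟦🟩🟩⬛⬜🟩🟫❓
🟩⬜🟩🟩🔴🟩🟫❓
⬜🟦🟩⬜⬜🟩⬛❓
🟩🟩🟩🟩🟩🟫⬜❓
🟩🟫🟩❓❓❓❓❓

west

⬛⬛⬛⬛⬛⬛⬛⬛
❓❓❓❓❓❓❓❓
🟫🟦🟫🟩⬛🟦⬜⬜
🟩🟦🟩🟩⬛⬜🟩🟫
⬛🟩⬜🟩🔴🟩🟩🟫
⬜⬜🟦🟩⬜⬜🟩⬛
⬜🟩🟩🟩🟩🟩🟫⬜
🟦🟩🟫🟩❓❓❓❓

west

⬛⬛⬛⬛⬛⬛⬛⬛
❓❓❓❓❓❓❓❓
🟩🟫🟦🟫🟩⬛🟦⬜
🟦🟩🟦🟩🟩⬛⬜🟩
🟩⬛🟩⬜🔴🟩🟩🟩
🟩⬜⬜🟦🟩⬜⬜🟩
🟩⬜🟩🟩🟩🟩🟩🟫
⬛🟦🟩🟫🟩❓❓❓

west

⬛⬛⬛⬛⬛⬛⬛⬛
❓❓❓❓❓❓❓❓
❓🟩🟫🟦🟫🟩⬛🟦
🟦🟦🟩🟦🟩🟩⬛⬜
🟩🟩⬛🟩🔴🟩🟩🟩
⬛🟩⬜⬜🟦🟩⬜⬜
🟫🟩⬜🟩🟩🟩🟩🟩
🟩⬛🟦🟩🟫🟩❓❓

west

⬛⬛⬛⬛⬛⬛⬛⬛
❓❓❓❓❓❓❓❓
❓❓🟩🟫🟦🟫🟩⬛
⬜🟦🟦🟩🟦🟩🟩⬛
🟩🟩🟩⬛🔴⬜🟩🟩
🟦⬛🟩⬜⬜🟦🟩⬜
🟩🟫🟩⬜🟩🟩🟩🟩
🟩🟩⬛🟦🟩🟫🟩❓

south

❓❓❓❓❓❓❓❓
❓❓🟩🟫🟦🟫🟩⬛
⬜🟦🟦🟩🟦🟩🟩⬛
🟩🟩🟩⬛🟩⬜🟩🟩
🟦⬛🟩⬜🔴🟦🟩⬜
🟩🟫🟩⬜🟩🟩🟩🟩
🟩🟩⬛🟦🟩🟫🟩❓
🟦🟦🟦⬛🟩❓❓❓

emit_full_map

❓❓❓❓🟩🟫🟦🟫🟩⬛🟦⬜⬜
❓❓⬜🟦🟦🟩🟦🟩🟩⬛⬜🟩🟫
🟫🟦🟩🟩🟩⬛🟩⬜🟩🟩🟩🟩🟫
⬜🟩🟦⬛🟩⬜🔴🟦🟩⬜⬜🟩⬛
⬜⬛🟩🟫🟩⬜🟩🟩🟩🟩🟩🟫⬜
🟦🟫🟩🟩⬛🟦🟩🟫🟩❓❓❓❓
🟩🟩🟦🟦🟦⬛🟩❓❓❓❓❓❓
⬛⬛🟦🟦🟦❓❓❓❓❓❓❓❓


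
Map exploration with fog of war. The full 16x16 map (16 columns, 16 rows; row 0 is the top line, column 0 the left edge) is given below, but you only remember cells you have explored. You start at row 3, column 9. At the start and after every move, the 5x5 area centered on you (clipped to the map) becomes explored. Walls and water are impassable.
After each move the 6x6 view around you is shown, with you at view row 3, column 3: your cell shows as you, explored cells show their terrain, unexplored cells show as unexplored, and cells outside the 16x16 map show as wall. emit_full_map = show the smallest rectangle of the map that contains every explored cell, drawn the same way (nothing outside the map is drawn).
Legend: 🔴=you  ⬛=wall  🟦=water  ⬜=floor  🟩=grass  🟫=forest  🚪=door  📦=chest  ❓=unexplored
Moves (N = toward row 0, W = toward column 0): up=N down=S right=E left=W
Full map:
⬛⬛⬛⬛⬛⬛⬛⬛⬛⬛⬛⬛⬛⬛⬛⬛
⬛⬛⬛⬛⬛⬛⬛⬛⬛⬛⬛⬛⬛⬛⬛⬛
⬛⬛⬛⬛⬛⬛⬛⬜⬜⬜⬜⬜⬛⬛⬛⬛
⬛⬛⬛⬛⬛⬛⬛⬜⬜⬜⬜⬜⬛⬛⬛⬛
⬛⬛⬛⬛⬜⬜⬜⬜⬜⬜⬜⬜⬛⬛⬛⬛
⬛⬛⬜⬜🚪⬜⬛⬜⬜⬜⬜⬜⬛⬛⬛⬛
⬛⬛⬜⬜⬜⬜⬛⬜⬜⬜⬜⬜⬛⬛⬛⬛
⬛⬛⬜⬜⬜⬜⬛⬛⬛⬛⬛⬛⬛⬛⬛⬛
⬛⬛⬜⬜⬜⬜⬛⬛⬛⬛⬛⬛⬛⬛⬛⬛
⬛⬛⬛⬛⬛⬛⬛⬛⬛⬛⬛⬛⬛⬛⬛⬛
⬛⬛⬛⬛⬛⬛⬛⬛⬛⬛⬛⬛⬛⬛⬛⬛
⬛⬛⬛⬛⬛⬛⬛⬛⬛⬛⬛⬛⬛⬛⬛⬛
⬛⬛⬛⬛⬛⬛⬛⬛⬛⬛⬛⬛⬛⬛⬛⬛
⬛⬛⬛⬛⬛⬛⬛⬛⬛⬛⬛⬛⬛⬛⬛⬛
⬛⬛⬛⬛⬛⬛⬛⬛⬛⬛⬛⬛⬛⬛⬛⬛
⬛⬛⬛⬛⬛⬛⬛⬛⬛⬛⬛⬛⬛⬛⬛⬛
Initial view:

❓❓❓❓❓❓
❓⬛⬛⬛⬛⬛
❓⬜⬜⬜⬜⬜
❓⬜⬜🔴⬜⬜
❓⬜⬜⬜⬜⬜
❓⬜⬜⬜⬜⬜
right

❓❓❓❓❓❓
⬛⬛⬛⬛⬛⬛
⬜⬜⬜⬜⬜⬛
⬜⬜⬜🔴⬜⬛
⬜⬜⬜⬜⬜⬛
⬜⬜⬜⬜⬜⬛

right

❓❓❓❓❓❓
⬛⬛⬛⬛⬛⬛
⬜⬜⬜⬜⬛⬛
⬜⬜⬜🔴⬛⬛
⬜⬜⬜⬜⬛⬛
⬜⬜⬜⬜⬛⬛

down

⬛⬛⬛⬛⬛⬛
⬜⬜⬜⬜⬛⬛
⬜⬜⬜⬜⬛⬛
⬜⬜⬜🔴⬛⬛
⬜⬜⬜⬜⬛⬛
❓⬜⬜⬜⬛⬛

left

⬛⬛⬛⬛⬛⬛
⬜⬜⬜⬜⬜⬛
⬜⬜⬜⬜⬜⬛
⬜⬜⬜🔴⬜⬛
⬜⬜⬜⬜⬜⬛
❓⬜⬜⬜⬜⬛

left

❓⬛⬛⬛⬛⬛
❓⬜⬜⬜⬜⬜
❓⬜⬜⬜⬜⬜
❓⬜⬜🔴⬜⬜
❓⬜⬜⬜⬜⬜
❓⬜⬜⬜⬜⬜

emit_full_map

⬛⬛⬛⬛⬛⬛⬛
⬜⬜⬜⬜⬜⬛⬛
⬜⬜⬜⬜⬜⬛⬛
⬜⬜🔴⬜⬜⬛⬛
⬜⬜⬜⬜⬜⬛⬛
⬜⬜⬜⬜⬜⬛⬛

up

❓❓❓❓❓❓
❓⬛⬛⬛⬛⬛
❓⬜⬜⬜⬜⬜
❓⬜⬜🔴⬜⬜
❓⬜⬜⬜⬜⬜
❓⬜⬜⬜⬜⬜

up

⬛⬛⬛⬛⬛⬛
❓⬛⬛⬛⬛⬛
❓⬛⬛⬛⬛⬛
❓⬜⬜🔴⬜⬜
❓⬜⬜⬜⬜⬜
❓⬜⬜⬜⬜⬜

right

⬛⬛⬛⬛⬛⬛
⬛⬛⬛⬛⬛⬛
⬛⬛⬛⬛⬛⬛
⬜⬜⬜🔴⬜⬛
⬜⬜⬜⬜⬜⬛
⬜⬜⬜⬜⬜⬛

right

⬛⬛⬛⬛⬛⬛
⬛⬛⬛⬛⬛⬛
⬛⬛⬛⬛⬛⬛
⬜⬜⬜🔴⬛⬛
⬜⬜⬜⬜⬛⬛
⬜⬜⬜⬜⬛⬛

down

⬛⬛⬛⬛⬛⬛
⬛⬛⬛⬛⬛⬛
⬜⬜⬜⬜⬛⬛
⬜⬜⬜🔴⬛⬛
⬜⬜⬜⬜⬛⬛
⬜⬜⬜⬜⬛⬛

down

⬛⬛⬛⬛⬛⬛
⬜⬜⬜⬜⬛⬛
⬜⬜⬜⬜⬛⬛
⬜⬜⬜🔴⬛⬛
⬜⬜⬜⬜⬛⬛
⬜⬜⬜⬜⬛⬛

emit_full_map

⬛⬛⬛⬛⬛⬛⬛
⬛⬛⬛⬛⬛⬛⬛
⬜⬜⬜⬜⬜⬛⬛
⬜⬜⬜⬜⬜⬛⬛
⬜⬜⬜⬜🔴⬛⬛
⬜⬜⬜⬜⬜⬛⬛
⬜⬜⬜⬜⬜⬛⬛


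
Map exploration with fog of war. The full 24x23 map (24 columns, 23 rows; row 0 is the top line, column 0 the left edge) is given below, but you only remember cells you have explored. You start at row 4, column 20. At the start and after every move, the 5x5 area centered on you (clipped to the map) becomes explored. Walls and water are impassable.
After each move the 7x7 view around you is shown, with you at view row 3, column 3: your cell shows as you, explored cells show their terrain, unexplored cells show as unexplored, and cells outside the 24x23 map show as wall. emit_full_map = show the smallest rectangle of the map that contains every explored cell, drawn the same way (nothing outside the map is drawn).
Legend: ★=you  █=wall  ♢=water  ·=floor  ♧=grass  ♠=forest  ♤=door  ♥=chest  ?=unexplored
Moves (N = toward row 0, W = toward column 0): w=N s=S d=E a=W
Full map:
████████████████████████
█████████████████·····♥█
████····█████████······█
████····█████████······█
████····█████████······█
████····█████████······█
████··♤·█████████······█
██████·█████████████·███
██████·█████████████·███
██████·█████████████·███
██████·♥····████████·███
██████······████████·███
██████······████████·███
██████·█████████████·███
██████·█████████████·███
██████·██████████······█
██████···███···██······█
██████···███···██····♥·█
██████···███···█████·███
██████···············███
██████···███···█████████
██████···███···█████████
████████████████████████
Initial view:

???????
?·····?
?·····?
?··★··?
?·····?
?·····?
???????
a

???????
?······
?······
?··★···
?······
?······
???????

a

???????
?█·····
?█·····
?█·★···
?█·····
?█·····
???????

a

???????
?██····
?██····
?██★···
?██····
?██····
???????

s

?██····
?██····
?██····
?██★···
?██····
?█████?
???????

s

?██····
?██····
?██····
?██★···
?█████?
?█████?
???????

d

██·····
██·····
██·····
██·★···
█████·?
█████·?
???????

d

█······
█······
█······
█··★···
████·█?
████·█?
???????

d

······?
······?
······?
···★··?
███·██?
███·██?
???????

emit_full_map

██······
██······
██······
██······
██···★··
█████·██
█████·██

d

·····?█
·····██
·····██
···★·██
██·████
██·████
??????█

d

····?██
····███
····███
···★███
█·█████
█·█████
?????██

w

····?██
····███
····███
···★███
····███
█·█████
█·█████

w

?????██
····███
····███
···★███
····███
····███
█·█████

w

?????██
?··♥███
····███
···★███
····███
····███
····███

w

███████
?██████
?··♥███
···★███
····███
····███
····███

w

███████
███████
?██████
?··★███
····███
····███
····███

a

███████
███████
?██████
?··★♥██
·····██
·····██
·····██

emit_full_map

????█████
????··★♥█
██······█
██······█
██······█
██······█
██······█
█████·███
█████·███

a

███████
███████
?██████
?··★·♥█
······█
······█
······█

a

███████
███████
?██████
?··★··♥
█······
█······
█······

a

███████
███████
?██████
?█·★···
██·····
██·····
██·····

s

███████
?██████
?█·····
██·★···
██·····
██·····
██·····

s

?██████
?█·····
██·····
██·★···
██·····
██·····
██·····

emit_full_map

?████████
?█·····♥█
██······█
██·★····█
██······█
██······█
██······█
█████·███
█████·███

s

?█·····
██·····
██·····
██·★···
██·····
██·····
█████·█

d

█·····♥
█······
█······
█··★···
█······
█······
████·██

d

·····♥█
······█
······█
···★··█
······█
······█
███·███

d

····♥██
·····██
·····██
···★·██
·····██
·····██
██·████

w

███████
····♥██
·····██
···★·██
·····██
·····██
·····██

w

███████
███████
····♥██
···★·██
·····██
·····██
·····██

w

███████
███████
███████
···★♥██
·····██
·····██
·····██

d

███████
███████
███████
···★███
····███
····███
····███

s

███████
███████
···♥███
···★███
····███
····███
····███

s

███████
···♥███
····███
···★███
····███
····███
····███

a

███████
····♥██
·····██
···★·██
·····██
·····██
·····██

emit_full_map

?████████
?█·····♥█
██······█
██····★·█
██······█
██······█
██······█
█████·███
█████·███

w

███████
███████
····♥██
···★·██
·····██
·····██
·····██

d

███████
███████
···♥███
···★███
····███
····███
····███

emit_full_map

?████████
?█·····♥█
██·····★█
██······█
██······█
██······█
██······█
█████·███
█████·███


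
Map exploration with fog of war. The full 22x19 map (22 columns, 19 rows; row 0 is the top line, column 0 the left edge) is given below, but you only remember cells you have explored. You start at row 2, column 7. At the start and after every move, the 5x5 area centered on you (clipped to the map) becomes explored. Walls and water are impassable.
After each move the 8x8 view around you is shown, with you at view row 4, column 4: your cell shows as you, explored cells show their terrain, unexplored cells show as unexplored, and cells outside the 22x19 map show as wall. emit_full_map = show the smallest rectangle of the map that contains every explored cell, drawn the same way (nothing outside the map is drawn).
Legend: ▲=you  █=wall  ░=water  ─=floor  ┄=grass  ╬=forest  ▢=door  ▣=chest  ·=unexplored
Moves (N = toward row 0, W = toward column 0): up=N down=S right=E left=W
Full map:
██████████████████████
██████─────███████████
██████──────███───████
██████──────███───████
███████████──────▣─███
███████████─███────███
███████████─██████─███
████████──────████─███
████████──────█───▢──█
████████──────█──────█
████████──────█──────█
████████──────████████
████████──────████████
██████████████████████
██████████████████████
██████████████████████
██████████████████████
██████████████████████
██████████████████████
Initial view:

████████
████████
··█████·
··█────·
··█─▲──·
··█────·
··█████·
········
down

████████
··█████·
··█────·
··█────·
··█─▲──·
··█████·
··█████·
········

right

████████
·█████··
·█─────·
·█─────·
·█──▲──·
·██████·
·██████·
········

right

████████
█████···
█─────█·
█──────·
█───▲──·
██████─·
██████─·
········

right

████████
████····
─────██·
──────█·
────▲─█·
█████──·
█████─█·
········

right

████████
███·····
────███·
─────██·
────▲██·
████───·
████─██·
········

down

███·····
────███·
─────██·
─────██·
████▲──·
████─██·
··██─██·
········

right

██······
───███··
────███·
────███·
███─▲──·
███─███·
·██─███·
········

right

█·······
──███···
───███─·
───███─·
██──▲──·
██─███─·
██─████·
········

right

········
─███····
──███──·
──███──·
█───▲──·
█─███──·
█─█████·
········

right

········
███·····
─███───·
─███───·
────▲─▣·
─███───·
─██████·
········

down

███·····
─███───·
─███───·
──────▣·
─███▲──·
─██████·
··─████·
········

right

██······
███───··
███───█·
─────▣─·
███─▲──·
██████─·
·─████─·
········

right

█·······
██───···
██───██·
────▣─█·
██──▲─█·
█████─█·
─████─█·
········

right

········
█───····
█───███·
───▣─██·
█───▲██·
████─██·
████─██·
········

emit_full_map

█████···········
█─────███·······
█──────███───···
█──────███───███
██████──────▣─██
██████─███───▲██
····██─██████─██
········─████─██

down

█───····
█───███·
───▣─██·
█────██·
████▲██·
████─██·
··──▢──·
········

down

█───███·
───▣─██·
█────██·
████─██·
████▲██·
··──▢──·
··─────·
········

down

───▣─██·
█────██·
████─██·
████─██·
··──▲──·
··─────·
··─────·
········

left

────▣─██
██────██
█████─██
─████─██
··──▲▢──
··──────
··──────
········

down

██────██
█████─██
─████─██
··───▢──
··──▲───
··──────
··█████·
········

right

█────██·
████─██·
████─██·
·───▢──·
·───▲──·
·──────·
·██████·
········

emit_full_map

█████···········
█─────███·······
█──────███───···
█──────███───███
██████──────▣─██
██████─███────██
····██─██████─██
········─████─██
··········───▢──
··········───▲──
··········──────
··········██████


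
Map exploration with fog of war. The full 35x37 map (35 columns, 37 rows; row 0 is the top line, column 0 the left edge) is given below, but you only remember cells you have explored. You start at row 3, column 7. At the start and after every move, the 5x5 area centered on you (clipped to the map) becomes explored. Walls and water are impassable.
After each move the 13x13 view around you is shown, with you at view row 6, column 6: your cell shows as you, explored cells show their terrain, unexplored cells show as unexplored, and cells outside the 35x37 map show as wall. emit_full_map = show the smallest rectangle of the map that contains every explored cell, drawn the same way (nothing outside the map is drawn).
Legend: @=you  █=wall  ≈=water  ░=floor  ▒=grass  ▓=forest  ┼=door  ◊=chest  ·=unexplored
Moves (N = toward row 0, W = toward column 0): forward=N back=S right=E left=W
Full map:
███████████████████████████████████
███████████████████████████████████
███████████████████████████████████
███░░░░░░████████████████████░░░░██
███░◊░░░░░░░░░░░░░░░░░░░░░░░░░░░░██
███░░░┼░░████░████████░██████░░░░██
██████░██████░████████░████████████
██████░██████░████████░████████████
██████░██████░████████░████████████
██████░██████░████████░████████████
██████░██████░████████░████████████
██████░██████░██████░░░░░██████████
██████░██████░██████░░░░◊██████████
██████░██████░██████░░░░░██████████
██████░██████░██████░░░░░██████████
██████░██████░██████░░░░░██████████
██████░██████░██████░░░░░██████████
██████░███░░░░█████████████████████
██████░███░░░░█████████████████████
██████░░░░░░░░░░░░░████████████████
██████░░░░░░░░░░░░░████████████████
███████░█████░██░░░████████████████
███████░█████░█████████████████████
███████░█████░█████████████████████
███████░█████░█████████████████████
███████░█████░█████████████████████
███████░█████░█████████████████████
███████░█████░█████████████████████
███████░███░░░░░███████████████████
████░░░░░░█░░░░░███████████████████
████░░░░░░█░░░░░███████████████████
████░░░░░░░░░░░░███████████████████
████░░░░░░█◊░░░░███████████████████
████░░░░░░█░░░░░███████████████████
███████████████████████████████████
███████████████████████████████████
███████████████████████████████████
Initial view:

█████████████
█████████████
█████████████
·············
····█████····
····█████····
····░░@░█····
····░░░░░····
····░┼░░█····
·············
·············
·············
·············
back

█████████████
█████████████
·············
····█████····
····█████····
····░░░░█····
····░░@░░····
····░┼░░█····
····█░███····
·············
·············
·············
·············

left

█████████████
█████████████
·············
·····█████···
····██████···
····░░░░░█···
····◊░@░░░···
····░░┼░░█···
····██░███···
·············
·············
·············
·············

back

█████████████
·············
·····█████···
····██████···
····░░░░░█···
····◊░░░░░···
····░░@░░█···
····██░███···
····██░██····
·············
·············
·············
·············

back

·············
·····█████···
····██████···
····░░░░░█···
····◊░░░░░···
····░░┼░░█···
····██@███···
····██░██····
····██░██····
·············
·············
·············
·············

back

·····█████···
····██████···
····░░░░░█···
····◊░░░░░···
····░░┼░░█···
····██░███···
····██@██····
····██░██····
····██░██····
·············
·············
·············
·············

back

····██████···
····░░░░░█···
····◊░░░░░···
····░░┼░░█···
····██░███···
····██░██····
····██@██····
····██░██····
····██░██····
·············
·············
·············
·············

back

····░░░░░█···
····◊░░░░░···
····░░┼░░█···
····██░███···
····██░██····
····██░██····
····██@██····
····██░██····
····██░██····
·············
·············
·············
·············

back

····◊░░░░░···
····░░┼░░█···
····██░███···
····██░██····
····██░██····
····██░██····
····██@██····
····██░██····
····██░██····
·············
·············
·············
·············

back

····░░┼░░█···
····██░███···
····██░██····
····██░██····
····██░██····
····██░██····
····██@██····
····██░██····
····██░██····
·············
·············
·············
·············

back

····██░███···
····██░██····
····██░██····
····██░██····
····██░██····
····██░██····
····██@██····
····██░██····
····██░██····
·············
·············
·············
·············

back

····██░██····
····██░██····
····██░██····
····██░██····
····██░██····
····██░██····
····██@██····
····██░██····
····██░██····
·············
·············
·············
·············

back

····██░██····
····██░██····
····██░██····
····██░██····
····██░██····
····██░██····
····██@██····
····██░██····
····██░██····
·············
·············
·············
·············

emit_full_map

·█████
██████
░░░░░█
◊░░░░░
░░┼░░█
██░███
██░██·
██░██·
██░██·
██░██·
██░██·
██░██·
██░██·
██@██·
██░██·
██░██·

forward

····██░██····
····██░██····
····██░██····
····██░██····
····██░██····
····██░██····
····██@██····
····██░██····
····██░██····
····██░██····
·············
·············
·············

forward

····██░███···
····██░██····
····██░██····
····██░██····
····██░██····
····██░██····
····██@██····
····██░██····
····██░██····
····██░██····
····██░██····
·············
·············

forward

····░░┼░░█···
····██░███···
····██░██····
····██░██····
····██░██····
····██░██····
····██@██····
····██░██····
····██░██····
····██░██····
····██░██····
····██░██····
·············

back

····██░███···
····██░██····
····██░██····
····██░██····
····██░██····
····██░██····
····██@██····
····██░██····
····██░██····
····██░██····
····██░██····
·············
·············

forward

····░░┼░░█···
····██░███···
····██░██····
····██░██····
····██░██····
····██░██····
····██@██····
····██░██····
····██░██····
····██░██····
····██░██····
····██░██····
·············

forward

····◊░░░░░···
····░░┼░░█···
····██░███···
····██░██····
····██░██····
····██░██····
····██@██····
····██░██····
····██░██····
····██░██····
····██░██····
····██░██····
····██░██····


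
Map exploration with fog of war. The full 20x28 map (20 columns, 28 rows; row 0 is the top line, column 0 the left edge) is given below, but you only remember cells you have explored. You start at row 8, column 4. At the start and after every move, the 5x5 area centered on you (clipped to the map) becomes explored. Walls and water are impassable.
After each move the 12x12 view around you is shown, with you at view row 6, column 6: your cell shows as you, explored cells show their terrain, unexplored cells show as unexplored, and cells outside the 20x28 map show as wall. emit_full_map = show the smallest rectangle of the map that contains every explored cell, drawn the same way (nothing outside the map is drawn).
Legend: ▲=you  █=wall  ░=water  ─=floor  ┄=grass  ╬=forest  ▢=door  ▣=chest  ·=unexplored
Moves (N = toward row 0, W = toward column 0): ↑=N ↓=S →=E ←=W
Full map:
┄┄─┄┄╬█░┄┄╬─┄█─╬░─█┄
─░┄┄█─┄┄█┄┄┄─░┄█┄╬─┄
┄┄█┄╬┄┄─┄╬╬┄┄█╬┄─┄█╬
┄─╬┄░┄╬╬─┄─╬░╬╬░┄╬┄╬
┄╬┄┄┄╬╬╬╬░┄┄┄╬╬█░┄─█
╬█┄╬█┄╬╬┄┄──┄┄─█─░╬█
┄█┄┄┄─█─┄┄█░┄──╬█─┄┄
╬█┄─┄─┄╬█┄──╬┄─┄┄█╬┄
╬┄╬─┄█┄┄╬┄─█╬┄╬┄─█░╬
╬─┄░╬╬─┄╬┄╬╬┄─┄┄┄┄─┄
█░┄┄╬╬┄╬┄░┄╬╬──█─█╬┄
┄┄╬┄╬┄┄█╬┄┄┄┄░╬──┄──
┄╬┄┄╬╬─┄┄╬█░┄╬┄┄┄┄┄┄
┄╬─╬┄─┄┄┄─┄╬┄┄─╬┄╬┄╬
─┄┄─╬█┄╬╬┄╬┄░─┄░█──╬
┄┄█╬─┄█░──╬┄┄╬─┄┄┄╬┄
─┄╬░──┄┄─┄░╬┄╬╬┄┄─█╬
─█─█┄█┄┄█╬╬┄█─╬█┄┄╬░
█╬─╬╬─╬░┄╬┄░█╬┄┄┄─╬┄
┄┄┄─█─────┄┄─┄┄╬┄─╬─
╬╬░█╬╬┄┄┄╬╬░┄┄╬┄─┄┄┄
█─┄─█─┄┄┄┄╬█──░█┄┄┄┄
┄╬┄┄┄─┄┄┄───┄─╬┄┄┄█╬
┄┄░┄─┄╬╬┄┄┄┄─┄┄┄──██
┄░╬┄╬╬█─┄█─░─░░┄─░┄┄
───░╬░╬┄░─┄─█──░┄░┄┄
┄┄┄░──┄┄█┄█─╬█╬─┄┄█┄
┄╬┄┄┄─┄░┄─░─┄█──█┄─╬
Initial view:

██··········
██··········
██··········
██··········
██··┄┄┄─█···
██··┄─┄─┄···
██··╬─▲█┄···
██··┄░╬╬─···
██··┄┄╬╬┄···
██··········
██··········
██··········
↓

██··········
██··········
██··········
██··┄┄┄─█···
██··┄─┄─┄···
██··╬─┄█┄···
██··┄░▲╬─···
██··┄┄╬╬┄···
██··╬┄╬┄┄···
██··········
██··········
██··········

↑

██··········
██··········
██··········
██··········
██··┄┄┄─█···
██··┄─┄─┄···
██··╬─▲█┄···
██··┄░╬╬─···
██··┄┄╬╬┄···
██··╬┄╬┄┄···
██··········
██··········

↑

██··········
██··········
██··········
██··········
██··┄╬█┄╬···
██··┄┄┄─█···
██··┄─▲─┄···
██··╬─┄█┄···
██··┄░╬╬─···
██··┄┄╬╬┄···
██··╬┄╬┄┄···
██··········

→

█···········
█···········
█···········
█···········
█··┄╬█┄╬╬···
█··┄┄┄─█─···
█··┄─┄▲┄╬···
█··╬─┄█┄┄···
█··┄░╬╬─┄···
█··┄┄╬╬┄····
█··╬┄╬┄┄····
█···········

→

············
············
············
············
··┄╬█┄╬╬┄···
··┄┄┄─█─┄···
··┄─┄─▲╬█···
··╬─┄█┄┄╬···
··┄░╬╬─┄╬···
··┄┄╬╬┄·····
··╬┄╬┄┄·····
············

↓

············
············
············
··┄╬█┄╬╬┄···
··┄┄┄─█─┄···
··┄─┄─┄╬█···
··╬─┄█▲┄╬···
··┄░╬╬─┄╬···
··┄┄╬╬┄╬┄···
··╬┄╬┄┄·····
············
············

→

············
············
············
·┄╬█┄╬╬┄····
·┄┄┄─█─┄┄···
·┄─┄─┄╬█┄···
·╬─┄█┄▲╬┄···
·┄░╬╬─┄╬┄···
·┄┄╬╬┄╬┄░···
·╬┄╬┄┄······
············
············

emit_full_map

┄╬█┄╬╬┄·
┄┄┄─█─┄┄
┄─┄─┄╬█┄
╬─┄█┄▲╬┄
┄░╬╬─┄╬┄
┄┄╬╬┄╬┄░
╬┄╬┄┄···

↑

············
············
············
············
·┄╬█┄╬╬┄┄···
·┄┄┄─█─┄┄···
·┄─┄─┄▲█┄···
·╬─┄█┄┄╬┄···
·┄░╬╬─┄╬┄···
·┄┄╬╬┄╬┄░···
·╬┄╬┄┄······
············

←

············
············
············
············
··┄╬█┄╬╬┄┄··
··┄┄┄─█─┄┄··
··┄─┄─▲╬█┄··
··╬─┄█┄┄╬┄··
··┄░╬╬─┄╬┄··
··┄┄╬╬┄╬┄░··
··╬┄╬┄┄·····
············

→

············
············
············
············
·┄╬█┄╬╬┄┄···
·┄┄┄─█─┄┄···
·┄─┄─┄▲█┄···
·╬─┄█┄┄╬┄···
·┄░╬╬─┄╬┄···
·┄┄╬╬┄╬┄░···
·╬┄╬┄┄······
············

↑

············
············
············
············
····╬╬╬╬░···
·┄╬█┄╬╬┄┄···
·┄┄┄─█▲┄┄···
·┄─┄─┄╬█┄···
·╬─┄█┄┄╬┄···
·┄░╬╬─┄╬┄···
·┄┄╬╬┄╬┄░···
·╬┄╬┄┄······

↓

············
············
············
····╬╬╬╬░···
·┄╬█┄╬╬┄┄···
·┄┄┄─█─┄┄···
·┄─┄─┄▲█┄···
·╬─┄█┄┄╬┄···
·┄░╬╬─┄╬┄···
·┄┄╬╬┄╬┄░···
·╬┄╬┄┄······
············

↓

············
············
····╬╬╬╬░···
·┄╬█┄╬╬┄┄···
·┄┄┄─█─┄┄···
·┄─┄─┄╬█┄···
·╬─┄█┄▲╬┄···
·┄░╬╬─┄╬┄···
·┄┄╬╬┄╬┄░···
·╬┄╬┄┄······
············
············

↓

············
····╬╬╬╬░···
·┄╬█┄╬╬┄┄···
·┄┄┄─█─┄┄···
·┄─┄─┄╬█┄···
·╬─┄█┄┄╬┄···
·┄░╬╬─▲╬┄···
·┄┄╬╬┄╬┄░···
·╬┄╬┄┄█╬┄···
············
············
············

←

············
·····╬╬╬╬░··
··┄╬█┄╬╬┄┄··
··┄┄┄─█─┄┄··
··┄─┄─┄╬█┄··
··╬─┄█┄┄╬┄··
··┄░╬╬▲┄╬┄··
··┄┄╬╬┄╬┄░··
··╬┄╬┄┄█╬┄··
············
············
············

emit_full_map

···╬╬╬╬░
┄╬█┄╬╬┄┄
┄┄┄─█─┄┄
┄─┄─┄╬█┄
╬─┄█┄┄╬┄
┄░╬╬▲┄╬┄
┄┄╬╬┄╬┄░
╬┄╬┄┄█╬┄

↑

············
············
·····╬╬╬╬░··
··┄╬█┄╬╬┄┄··
··┄┄┄─█─┄┄··
··┄─┄─┄╬█┄··
··╬─┄█▲┄╬┄··
··┄░╬╬─┄╬┄··
··┄┄╬╬┄╬┄░··
··╬┄╬┄┄█╬┄··
············
············

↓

············
·····╬╬╬╬░··
··┄╬█┄╬╬┄┄··
··┄┄┄─█─┄┄··
··┄─┄─┄╬█┄··
··╬─┄█┄┄╬┄··
··┄░╬╬▲┄╬┄··
··┄┄╬╬┄╬┄░··
··╬┄╬┄┄█╬┄··
············
············
············

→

············
····╬╬╬╬░···
·┄╬█┄╬╬┄┄···
·┄┄┄─█─┄┄···
·┄─┄─┄╬█┄···
·╬─┄█┄┄╬┄···
·┄░╬╬─▲╬┄···
·┄┄╬╬┄╬┄░···
·╬┄╬┄┄█╬┄···
············
············
············

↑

············
············
····╬╬╬╬░···
·┄╬█┄╬╬┄┄···
·┄┄┄─█─┄┄···
·┄─┄─┄╬█┄···
·╬─┄█┄▲╬┄···
·┄░╬╬─┄╬┄···
·┄┄╬╬┄╬┄░···
·╬┄╬┄┄█╬┄···
············
············

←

············
············
·····╬╬╬╬░··
··┄╬█┄╬╬┄┄··
··┄┄┄─█─┄┄··
··┄─┄─┄╬█┄··
··╬─┄█▲┄╬┄··
··┄░╬╬─┄╬┄··
··┄┄╬╬┄╬┄░··
··╬┄╬┄┄█╬┄··
············
············

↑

············
············
············
·····╬╬╬╬░··
··┄╬█┄╬╬┄┄··
··┄┄┄─█─┄┄··
··┄─┄─▲╬█┄··
··╬─┄█┄┄╬┄··
··┄░╬╬─┄╬┄··
··┄┄╬╬┄╬┄░··
··╬┄╬┄┄█╬┄··
············
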